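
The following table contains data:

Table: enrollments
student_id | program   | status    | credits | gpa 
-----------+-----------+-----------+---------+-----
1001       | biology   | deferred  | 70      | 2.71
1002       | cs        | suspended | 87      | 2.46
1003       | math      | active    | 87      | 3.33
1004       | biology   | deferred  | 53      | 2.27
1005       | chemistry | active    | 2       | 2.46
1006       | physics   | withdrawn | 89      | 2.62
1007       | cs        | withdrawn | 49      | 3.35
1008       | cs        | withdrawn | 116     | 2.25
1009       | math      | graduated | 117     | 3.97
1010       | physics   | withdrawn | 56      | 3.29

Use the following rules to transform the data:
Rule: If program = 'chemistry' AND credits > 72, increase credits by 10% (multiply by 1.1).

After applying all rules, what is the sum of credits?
726

Step 1: Find records where program = 'chemistry' AND credits > 72
Step 2: 0 records match, summing to 0
Step 3: After multiplier: 0 × 1.1 = 0.0
Step 4: Unaffected records sum: 726
Step 5: Final sum = 0.0 + 726 = 726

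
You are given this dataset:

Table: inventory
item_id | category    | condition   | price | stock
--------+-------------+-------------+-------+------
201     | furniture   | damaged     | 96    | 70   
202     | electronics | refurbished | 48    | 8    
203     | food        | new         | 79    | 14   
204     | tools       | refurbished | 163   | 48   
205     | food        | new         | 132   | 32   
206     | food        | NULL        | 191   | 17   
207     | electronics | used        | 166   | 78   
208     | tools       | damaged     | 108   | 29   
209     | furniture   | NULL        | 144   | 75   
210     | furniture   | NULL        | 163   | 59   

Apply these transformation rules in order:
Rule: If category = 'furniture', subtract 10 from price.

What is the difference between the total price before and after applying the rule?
30

Step 1: Original sum of price = 1290
Step 2: 3 records have category = 'furniture'
Step 3: Each affected record changes by -10
Step 4: Total change = 3 × -10 = -30
Step 5: New sum = 1290 + -30 = 1260
Step 6: Difference = |1260 - 1290| = 30
        (Sum decreased by 30)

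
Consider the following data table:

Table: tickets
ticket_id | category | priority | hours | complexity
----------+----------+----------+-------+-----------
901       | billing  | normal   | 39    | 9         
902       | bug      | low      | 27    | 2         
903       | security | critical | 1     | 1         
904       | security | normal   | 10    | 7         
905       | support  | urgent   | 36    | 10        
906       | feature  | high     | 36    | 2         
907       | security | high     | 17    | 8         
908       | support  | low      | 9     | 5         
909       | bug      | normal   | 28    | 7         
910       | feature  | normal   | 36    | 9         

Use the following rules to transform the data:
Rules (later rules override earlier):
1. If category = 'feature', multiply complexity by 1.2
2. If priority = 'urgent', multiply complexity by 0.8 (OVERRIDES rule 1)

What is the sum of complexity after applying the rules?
60.2

Step 1: Rule 2 takes priority for records with priority = 'urgent'
  - 1 records: 10 × 0.8 = 8.0
Step 2: Rule 1 applies to remaining records with category = 'feature'
  - 2 records: 11 × 1.2 = 13.2
Step 3: Other records unchanged: 39
Step 4: Final sum = 8.0 + 13.2 + 39 = 60.2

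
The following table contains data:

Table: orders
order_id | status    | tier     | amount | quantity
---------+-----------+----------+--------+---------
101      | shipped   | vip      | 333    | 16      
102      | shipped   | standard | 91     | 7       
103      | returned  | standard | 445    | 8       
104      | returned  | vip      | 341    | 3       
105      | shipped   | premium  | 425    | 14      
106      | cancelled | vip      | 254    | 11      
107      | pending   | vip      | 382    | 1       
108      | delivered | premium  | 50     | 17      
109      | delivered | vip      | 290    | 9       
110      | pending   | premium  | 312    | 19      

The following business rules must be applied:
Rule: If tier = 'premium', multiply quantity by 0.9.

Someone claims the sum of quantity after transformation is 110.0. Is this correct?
No, the correct result is 100.0.

Step 1: Calculate the correct sum after transformation
Step 2: Apply multiplier 0.9 to records where tier = 'premium'
Step 3: Correct result = 100.0
Step 4: Claimed result = 110.0
Step 5: 100.0 ≠ 110.0
Conclusion: The claimed result is incorrect. The correct answer is 100.0.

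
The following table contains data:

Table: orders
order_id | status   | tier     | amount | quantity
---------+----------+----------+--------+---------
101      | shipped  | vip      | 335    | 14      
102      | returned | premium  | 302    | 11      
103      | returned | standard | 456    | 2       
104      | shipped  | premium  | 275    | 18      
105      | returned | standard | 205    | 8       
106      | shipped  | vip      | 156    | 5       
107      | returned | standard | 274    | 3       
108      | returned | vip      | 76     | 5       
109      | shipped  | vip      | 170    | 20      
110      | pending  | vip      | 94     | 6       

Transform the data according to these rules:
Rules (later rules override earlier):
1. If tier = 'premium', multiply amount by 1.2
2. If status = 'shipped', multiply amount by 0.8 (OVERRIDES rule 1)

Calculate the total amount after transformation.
2216.2

Step 1: Rule 2 takes priority for records with status = 'shipped'
  - 4 records: 936 × 0.8 = 748.8
Step 2: Rule 1 applies to remaining records with tier = 'premium'
  - 1 records: 302 × 1.2 = 362.4
Step 3: Other records unchanged: 1105
Step 4: Final sum = 748.8 + 362.4 + 1105 = 2216.2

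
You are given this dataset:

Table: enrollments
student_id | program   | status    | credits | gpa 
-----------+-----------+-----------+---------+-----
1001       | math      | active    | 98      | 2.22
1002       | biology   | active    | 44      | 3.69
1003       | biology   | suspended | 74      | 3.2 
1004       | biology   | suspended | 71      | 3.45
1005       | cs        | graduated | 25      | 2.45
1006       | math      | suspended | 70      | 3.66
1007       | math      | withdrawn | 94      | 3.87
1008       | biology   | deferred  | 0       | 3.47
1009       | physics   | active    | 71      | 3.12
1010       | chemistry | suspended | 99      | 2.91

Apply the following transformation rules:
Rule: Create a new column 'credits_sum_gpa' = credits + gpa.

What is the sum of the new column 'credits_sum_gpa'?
678.04

Step 1: For each record, compute credits + gpa
Example calculations:
  98 + 2.22 = 100.22
  44 + 3.69 = 47.69
  74 + 3.2 = 77.2
  ...
Step 2: Sum all derived values
Step 3: Total = 678.04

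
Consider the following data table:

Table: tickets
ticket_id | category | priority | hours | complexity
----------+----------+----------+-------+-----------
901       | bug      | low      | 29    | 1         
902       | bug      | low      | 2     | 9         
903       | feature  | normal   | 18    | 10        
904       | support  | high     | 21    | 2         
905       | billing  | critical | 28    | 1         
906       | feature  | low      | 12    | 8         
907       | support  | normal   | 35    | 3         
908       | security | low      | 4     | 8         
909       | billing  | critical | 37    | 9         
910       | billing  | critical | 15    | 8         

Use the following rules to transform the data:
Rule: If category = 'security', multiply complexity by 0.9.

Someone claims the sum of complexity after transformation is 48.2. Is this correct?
No, the correct result is 58.2.

Step 1: Calculate the correct sum after transformation
Step 2: Apply multiplier 0.9 to records where category = 'security'
Step 3: Correct result = 58.2
Step 4: Claimed result = 48.2
Step 5: 58.2 ≠ 48.2
Conclusion: The claimed result is incorrect. The correct answer is 58.2.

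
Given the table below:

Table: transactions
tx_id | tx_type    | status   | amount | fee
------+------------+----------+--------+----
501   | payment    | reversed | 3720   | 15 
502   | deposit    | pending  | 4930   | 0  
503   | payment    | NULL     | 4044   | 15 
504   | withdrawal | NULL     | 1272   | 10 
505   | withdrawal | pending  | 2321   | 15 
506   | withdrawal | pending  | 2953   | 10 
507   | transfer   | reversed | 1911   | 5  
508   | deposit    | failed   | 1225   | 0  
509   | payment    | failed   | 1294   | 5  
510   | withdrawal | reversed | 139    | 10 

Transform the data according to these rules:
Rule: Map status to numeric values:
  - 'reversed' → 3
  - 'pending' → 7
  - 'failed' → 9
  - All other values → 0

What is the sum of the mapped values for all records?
48

Step 1: Apply mapping to each record
Step 2: Count by status:
  'reversed': 3 records × 3 = 9
  'pending': 3 records × 7 = 21
  'failed': 2 records × 9 = 18
Step 3: Sum all mapped values = 48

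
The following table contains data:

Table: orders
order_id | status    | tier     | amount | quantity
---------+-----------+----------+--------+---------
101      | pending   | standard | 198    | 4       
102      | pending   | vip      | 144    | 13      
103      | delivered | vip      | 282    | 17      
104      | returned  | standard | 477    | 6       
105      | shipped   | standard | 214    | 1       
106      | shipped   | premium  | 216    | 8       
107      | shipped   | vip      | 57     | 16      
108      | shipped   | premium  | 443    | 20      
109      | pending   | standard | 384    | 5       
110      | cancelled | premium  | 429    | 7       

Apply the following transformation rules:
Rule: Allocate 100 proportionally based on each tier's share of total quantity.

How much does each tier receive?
premium: 36.08, standard: 16.49, vip: 47.42

Step 1: Calculate total quantity = 97
Step 2: Calculate each tier's proportion:
  premium: 35/97 = 36.08% → 36.08
  standard: 16/97 = 16.49% → 16.49
  vip: 46/97 = 47.42% → 47.42
Step 3: Verify: sum of allocations ≈ 100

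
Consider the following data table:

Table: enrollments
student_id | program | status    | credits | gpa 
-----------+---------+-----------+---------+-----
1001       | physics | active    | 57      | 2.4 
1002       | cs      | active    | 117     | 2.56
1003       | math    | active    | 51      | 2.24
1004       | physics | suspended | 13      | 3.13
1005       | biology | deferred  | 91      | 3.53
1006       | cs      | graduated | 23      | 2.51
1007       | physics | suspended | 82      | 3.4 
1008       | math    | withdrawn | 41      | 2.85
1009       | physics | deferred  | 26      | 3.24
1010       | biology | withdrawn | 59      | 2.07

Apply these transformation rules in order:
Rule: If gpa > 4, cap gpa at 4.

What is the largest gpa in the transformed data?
3.53

Step 1: Original maximum gpa = 3.53
Step 2: Check cap of 4 against maximum
Step 3: No records exceed the cap (max 3.53 <= cap 4), so no capping applies
Step 4: Maximum after transformation = 3.53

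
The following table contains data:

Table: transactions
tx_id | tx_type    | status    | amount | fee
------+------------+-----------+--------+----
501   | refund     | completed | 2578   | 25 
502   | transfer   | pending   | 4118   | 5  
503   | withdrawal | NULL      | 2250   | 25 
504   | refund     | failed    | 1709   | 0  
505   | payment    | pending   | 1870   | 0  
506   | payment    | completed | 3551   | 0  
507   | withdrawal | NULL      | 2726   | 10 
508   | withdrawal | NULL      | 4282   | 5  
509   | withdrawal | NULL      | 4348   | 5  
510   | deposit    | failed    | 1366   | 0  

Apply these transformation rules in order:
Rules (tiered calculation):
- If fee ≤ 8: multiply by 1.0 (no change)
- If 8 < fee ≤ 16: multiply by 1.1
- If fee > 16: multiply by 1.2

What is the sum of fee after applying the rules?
86.0

Step 1: Tier 1 (fee ≤ 8): 7 records, sum = 15 × 1.0 = 15.0
Step 2: Tier 2 (8 < fee ≤ 16): 1 records, sum = 10 × 1.1 = 11.0
Step 3: Tier 3 (fee > 16): 2 records, sum = 50 × 1.2 = 60.0
Step 4: Final sum = 15.0 + 11.0 + 60.0 = 86.0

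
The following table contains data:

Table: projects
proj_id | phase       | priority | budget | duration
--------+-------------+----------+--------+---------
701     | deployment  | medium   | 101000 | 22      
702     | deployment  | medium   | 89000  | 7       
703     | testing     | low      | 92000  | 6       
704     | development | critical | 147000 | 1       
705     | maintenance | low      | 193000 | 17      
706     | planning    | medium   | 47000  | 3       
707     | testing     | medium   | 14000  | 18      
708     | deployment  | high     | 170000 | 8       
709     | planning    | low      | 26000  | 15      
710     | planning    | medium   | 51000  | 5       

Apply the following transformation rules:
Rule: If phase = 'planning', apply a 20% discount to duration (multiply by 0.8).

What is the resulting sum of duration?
97.4

Step 1: Records with phase = 'planning' have total duration = 23
Step 2: Apply multiplier: 23 × 0.8 = 18.4
Step 3: Other records total: 79
Step 4: Final sum = 18.4 + 79 = 97.4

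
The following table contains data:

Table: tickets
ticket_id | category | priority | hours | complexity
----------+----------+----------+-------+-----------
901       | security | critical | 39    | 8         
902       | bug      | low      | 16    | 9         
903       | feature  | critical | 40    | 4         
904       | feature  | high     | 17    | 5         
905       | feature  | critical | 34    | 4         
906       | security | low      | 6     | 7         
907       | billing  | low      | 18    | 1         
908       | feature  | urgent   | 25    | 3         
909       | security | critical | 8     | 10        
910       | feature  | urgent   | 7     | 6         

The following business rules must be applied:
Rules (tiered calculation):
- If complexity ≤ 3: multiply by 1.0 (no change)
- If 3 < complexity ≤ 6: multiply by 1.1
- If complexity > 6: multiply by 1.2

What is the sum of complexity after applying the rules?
65.7

Step 1: Tier 1 (complexity ≤ 3): 2 records, sum = 4 × 1.0 = 4.0
Step 2: Tier 2 (3 < complexity ≤ 6): 4 records, sum = 19 × 1.1 = 20.9
Step 3: Tier 3 (complexity > 6): 4 records, sum = 34 × 1.2 = 40.8
Step 4: Final sum = 4.0 + 20.9 + 40.8 = 65.7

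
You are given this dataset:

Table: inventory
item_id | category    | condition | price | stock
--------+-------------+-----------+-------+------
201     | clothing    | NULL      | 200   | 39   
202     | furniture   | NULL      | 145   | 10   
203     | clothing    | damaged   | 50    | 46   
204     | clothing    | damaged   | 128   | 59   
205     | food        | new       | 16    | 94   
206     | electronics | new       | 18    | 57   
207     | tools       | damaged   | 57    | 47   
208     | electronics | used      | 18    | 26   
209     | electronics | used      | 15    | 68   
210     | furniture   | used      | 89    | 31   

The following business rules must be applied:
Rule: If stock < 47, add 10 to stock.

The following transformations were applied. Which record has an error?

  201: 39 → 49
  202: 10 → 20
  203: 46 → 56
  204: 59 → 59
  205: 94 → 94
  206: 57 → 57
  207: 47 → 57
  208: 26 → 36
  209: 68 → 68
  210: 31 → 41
Record 207 has an error. The correct transformed value should be 47, not 57.

Step 1: Check each record against the rule
Step 2: Record 207 has stock = 47
Step 3: Since 47 >= 47, the bonus should not have been applied
Step 4: Correct value = 47, but claimed value = 57
Conclusion: Record 207 has the error.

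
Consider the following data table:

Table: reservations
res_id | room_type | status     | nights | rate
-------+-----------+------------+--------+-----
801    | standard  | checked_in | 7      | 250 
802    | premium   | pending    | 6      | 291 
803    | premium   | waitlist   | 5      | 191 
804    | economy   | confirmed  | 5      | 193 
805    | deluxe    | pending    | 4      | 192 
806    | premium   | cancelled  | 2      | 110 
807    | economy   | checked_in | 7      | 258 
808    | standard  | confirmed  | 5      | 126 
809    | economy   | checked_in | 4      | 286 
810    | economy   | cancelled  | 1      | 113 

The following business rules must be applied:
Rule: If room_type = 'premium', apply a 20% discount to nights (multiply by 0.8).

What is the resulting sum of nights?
43.4

Step 1: Records with room_type = 'premium' have total nights = 13
Step 2: Apply multiplier: 13 × 0.8 = 10.4
Step 3: Other records total: 33
Step 4: Final sum = 10.4 + 33 = 43.4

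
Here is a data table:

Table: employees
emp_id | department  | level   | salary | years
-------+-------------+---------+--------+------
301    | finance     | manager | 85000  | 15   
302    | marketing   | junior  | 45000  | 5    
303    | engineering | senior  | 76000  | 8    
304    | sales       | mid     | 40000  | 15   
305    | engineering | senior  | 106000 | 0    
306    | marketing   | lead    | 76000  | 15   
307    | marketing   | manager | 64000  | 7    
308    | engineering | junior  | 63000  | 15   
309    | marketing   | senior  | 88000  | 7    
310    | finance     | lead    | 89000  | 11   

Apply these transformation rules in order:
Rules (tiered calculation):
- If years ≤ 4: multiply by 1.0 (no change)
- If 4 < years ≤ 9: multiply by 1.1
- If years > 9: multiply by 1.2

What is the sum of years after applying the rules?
114.9

Step 1: Tier 1 (years ≤ 4): 1 records, sum = 0 × 1.0 = 0.0
Step 2: Tier 2 (4 < years ≤ 9): 4 records, sum = 27 × 1.1 = 29.7
Step 3: Tier 3 (years > 9): 5 records, sum = 71 × 1.2 = 85.2
Step 4: Final sum = 0.0 + 29.7 + 85.2 = 114.9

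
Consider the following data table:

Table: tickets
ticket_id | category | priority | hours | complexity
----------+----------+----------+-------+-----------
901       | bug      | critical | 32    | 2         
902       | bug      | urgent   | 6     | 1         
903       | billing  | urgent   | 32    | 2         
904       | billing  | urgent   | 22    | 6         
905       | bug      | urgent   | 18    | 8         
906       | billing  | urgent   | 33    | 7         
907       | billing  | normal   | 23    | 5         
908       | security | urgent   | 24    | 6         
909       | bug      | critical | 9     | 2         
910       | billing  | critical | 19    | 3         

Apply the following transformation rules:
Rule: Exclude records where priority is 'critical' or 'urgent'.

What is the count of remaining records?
1

Step 1: Count records to exclude
  - 3 (critical) + 6 (urgent) = 9 records
Step 2: Total records: 10
Step 3: Remaining = 10 - 9 = 1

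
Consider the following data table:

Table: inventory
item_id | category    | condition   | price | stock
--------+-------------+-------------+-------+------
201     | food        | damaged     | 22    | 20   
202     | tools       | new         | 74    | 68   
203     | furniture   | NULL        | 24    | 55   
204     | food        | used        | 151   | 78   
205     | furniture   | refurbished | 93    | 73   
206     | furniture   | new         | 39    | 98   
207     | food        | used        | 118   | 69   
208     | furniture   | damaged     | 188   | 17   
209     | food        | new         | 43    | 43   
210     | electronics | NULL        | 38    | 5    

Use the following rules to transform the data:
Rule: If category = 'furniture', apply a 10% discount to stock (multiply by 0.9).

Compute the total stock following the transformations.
501.7

Step 1: Records with category = 'furniture' have total stock = 243
Step 2: Apply multiplier: 243 × 0.9 = 218.7
Step 3: Other records total: 283
Step 4: Final sum = 218.7 + 283 = 501.7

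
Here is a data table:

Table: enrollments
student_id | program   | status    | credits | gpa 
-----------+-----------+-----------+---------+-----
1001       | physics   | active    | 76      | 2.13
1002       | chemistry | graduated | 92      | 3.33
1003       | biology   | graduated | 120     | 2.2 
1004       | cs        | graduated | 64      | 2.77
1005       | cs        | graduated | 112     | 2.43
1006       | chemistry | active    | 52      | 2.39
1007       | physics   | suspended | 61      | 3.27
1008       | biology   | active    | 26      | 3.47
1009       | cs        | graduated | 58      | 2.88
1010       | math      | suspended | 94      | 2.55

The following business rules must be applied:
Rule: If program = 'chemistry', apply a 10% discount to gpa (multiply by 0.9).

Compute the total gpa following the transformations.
26.85

Step 1: Records with program = 'chemistry' have total gpa = 5.72
Step 2: Apply multiplier: 5.72 × 0.9 = 5.15
Step 3: Other records total: 21.7
Step 4: Final sum = 5.15 + 21.7 = 26.85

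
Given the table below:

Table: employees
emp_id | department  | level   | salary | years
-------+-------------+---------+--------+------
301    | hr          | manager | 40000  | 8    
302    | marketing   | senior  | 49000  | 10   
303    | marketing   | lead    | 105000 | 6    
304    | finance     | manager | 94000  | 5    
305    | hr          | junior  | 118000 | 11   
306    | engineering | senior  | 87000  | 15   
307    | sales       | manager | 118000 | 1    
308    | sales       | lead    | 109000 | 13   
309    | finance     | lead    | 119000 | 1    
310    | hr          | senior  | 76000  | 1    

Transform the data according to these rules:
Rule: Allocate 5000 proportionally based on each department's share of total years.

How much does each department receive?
engineering: 1056.34, finance: 422.54, hr: 1408.45, marketing: 1126.76, sales: 985.92

Step 1: Calculate total years = 71
Step 2: Calculate each department's proportion:
  engineering: 15/71 = 21.13% → 1056.34
  finance: 6/71 = 8.45% → 422.54
  hr: 20/71 = 28.17% → 1408.45
  marketing: 16/71 = 22.54% → 1126.76
  sales: 14/71 = 19.72% → 985.92
Step 3: Verify: sum of allocations ≈ 5000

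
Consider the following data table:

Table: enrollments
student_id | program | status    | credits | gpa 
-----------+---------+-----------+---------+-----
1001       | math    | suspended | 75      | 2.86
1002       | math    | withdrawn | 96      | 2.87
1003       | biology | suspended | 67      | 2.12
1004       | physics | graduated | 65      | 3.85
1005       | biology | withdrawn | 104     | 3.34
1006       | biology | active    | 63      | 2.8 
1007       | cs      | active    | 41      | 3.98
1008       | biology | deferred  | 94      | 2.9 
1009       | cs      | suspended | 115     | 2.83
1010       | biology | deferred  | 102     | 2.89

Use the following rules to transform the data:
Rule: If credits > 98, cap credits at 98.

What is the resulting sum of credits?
795

Step 1: 3 records have credits > 98
Step 2: These records originally summed to 321
Step 3: After capping: 3 × 98 = 294
Step 4: Unaffected records sum: 501
Step 5: Final sum = 294 + 501 = 795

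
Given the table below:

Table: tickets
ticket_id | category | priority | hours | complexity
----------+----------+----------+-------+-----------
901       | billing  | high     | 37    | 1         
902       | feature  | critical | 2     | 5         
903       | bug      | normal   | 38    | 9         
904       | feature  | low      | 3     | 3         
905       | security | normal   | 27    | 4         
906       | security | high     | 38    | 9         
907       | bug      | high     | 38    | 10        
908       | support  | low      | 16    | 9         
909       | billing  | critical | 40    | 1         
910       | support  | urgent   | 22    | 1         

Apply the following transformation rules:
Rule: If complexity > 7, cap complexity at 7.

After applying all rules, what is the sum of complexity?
43

Step 1: 4 records have complexity > 7
Step 2: These records originally summed to 37
Step 3: After capping: 4 × 7 = 28
Step 4: Unaffected records sum: 15
Step 5: Final sum = 28 + 15 = 43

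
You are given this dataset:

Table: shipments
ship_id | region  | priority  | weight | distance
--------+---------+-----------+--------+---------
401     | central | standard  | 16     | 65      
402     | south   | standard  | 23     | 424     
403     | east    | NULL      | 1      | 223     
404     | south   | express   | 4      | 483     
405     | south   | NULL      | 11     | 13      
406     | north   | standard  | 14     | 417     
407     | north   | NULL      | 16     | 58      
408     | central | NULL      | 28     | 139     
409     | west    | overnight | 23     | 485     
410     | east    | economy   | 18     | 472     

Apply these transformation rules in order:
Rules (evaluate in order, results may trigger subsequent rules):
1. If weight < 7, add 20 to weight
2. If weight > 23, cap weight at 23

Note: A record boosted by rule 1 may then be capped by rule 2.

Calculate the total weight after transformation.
188

Step 1: Apply rule 1 to records with weight < 7
  - 2 records get bonus of 20
  - Of these, 1 records then exceed 23 and get capped
Step 2: Apply rule 2 to records with weight > 23
  - 1 records (original) are capped
Step 3: Calculate final sum = 188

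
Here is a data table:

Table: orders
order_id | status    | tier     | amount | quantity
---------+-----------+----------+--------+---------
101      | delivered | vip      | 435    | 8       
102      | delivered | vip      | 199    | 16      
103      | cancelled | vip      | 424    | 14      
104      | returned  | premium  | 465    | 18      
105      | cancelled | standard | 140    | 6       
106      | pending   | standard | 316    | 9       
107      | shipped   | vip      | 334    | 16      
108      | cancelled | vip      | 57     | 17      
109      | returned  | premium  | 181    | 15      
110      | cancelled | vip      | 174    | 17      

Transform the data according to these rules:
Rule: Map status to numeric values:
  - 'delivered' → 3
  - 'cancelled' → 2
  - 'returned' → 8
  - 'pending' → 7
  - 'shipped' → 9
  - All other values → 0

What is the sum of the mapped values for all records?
46

Step 1: Apply mapping to each record
Step 2: Count by status:
  'delivered': 2 records × 3 = 6
  'cancelled': 4 records × 2 = 8
  'returned': 2 records × 8 = 16
  'pending': 1 records × 7 = 7
  'shipped': 1 records × 9 = 9
Step 3: Sum all mapped values = 46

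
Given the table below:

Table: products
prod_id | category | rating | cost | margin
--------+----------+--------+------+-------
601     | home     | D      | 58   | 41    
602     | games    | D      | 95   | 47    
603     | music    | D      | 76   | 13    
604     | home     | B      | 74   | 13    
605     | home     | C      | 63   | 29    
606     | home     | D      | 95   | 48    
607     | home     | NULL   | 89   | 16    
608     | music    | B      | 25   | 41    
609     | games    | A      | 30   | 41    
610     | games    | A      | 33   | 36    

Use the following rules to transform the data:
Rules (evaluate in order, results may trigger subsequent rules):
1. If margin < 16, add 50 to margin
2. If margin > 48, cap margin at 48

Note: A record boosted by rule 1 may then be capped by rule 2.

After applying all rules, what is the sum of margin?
395

Step 1: Apply rule 1 to records with margin < 16
  - 2 records get bonus of 50
  - Of these, 2 records then exceed 48 and get capped
Step 2: Apply rule 2 to records with margin > 48
  - 0 records (original) are capped
Step 3: Calculate final sum = 395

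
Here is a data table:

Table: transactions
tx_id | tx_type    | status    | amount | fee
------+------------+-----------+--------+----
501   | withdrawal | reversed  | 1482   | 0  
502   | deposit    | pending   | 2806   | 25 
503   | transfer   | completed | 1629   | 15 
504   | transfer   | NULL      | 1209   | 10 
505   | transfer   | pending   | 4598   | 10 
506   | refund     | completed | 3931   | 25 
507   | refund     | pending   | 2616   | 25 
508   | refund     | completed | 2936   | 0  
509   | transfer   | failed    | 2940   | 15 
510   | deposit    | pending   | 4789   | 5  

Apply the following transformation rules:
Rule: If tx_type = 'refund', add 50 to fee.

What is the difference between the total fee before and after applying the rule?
150

Step 1: Original sum of fee = 130
Step 2: 3 records have tx_type = 'refund'
Step 3: Each affected record changes by 50
Step 4: Total change = 3 × 50 = 150
Step 5: New sum = 130 + 150 = 280
Step 6: Difference = |280 - 130| = 150
        (Sum increased by 150)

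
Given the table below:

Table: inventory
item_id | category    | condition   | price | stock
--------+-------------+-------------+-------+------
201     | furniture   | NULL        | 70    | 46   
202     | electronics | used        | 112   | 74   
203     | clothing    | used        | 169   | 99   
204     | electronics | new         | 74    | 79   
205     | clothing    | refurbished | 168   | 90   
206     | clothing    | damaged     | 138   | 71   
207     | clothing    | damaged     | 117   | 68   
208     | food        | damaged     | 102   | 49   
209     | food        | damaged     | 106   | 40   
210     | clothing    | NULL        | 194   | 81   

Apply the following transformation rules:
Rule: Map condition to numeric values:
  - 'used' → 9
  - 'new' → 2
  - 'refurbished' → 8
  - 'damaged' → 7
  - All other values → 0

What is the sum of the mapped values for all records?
56

Step 1: Apply mapping to each record
Step 2: Count by status:
  'used': 2 records × 9 = 18
  'new': 1 records × 2 = 2
  'refurbished': 1 records × 8 = 8
  'damaged': 4 records × 7 = 28
Step 3: Sum all mapped values = 56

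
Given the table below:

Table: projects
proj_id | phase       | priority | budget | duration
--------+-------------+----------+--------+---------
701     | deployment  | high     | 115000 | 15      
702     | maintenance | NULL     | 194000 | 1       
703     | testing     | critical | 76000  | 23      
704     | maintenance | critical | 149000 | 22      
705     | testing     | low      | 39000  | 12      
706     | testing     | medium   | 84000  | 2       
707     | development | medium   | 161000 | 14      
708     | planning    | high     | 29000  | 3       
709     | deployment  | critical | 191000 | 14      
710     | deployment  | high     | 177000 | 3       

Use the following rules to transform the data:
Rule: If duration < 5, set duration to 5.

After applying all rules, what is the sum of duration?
120

Step 1: 4 records have duration < 5
Step 2: These records originally summed to 9
Step 3: After setting to minimum: 4 × 5 = 20
Step 4: Unaffected records sum: 100
Step 5: Final sum = 20 + 100 = 120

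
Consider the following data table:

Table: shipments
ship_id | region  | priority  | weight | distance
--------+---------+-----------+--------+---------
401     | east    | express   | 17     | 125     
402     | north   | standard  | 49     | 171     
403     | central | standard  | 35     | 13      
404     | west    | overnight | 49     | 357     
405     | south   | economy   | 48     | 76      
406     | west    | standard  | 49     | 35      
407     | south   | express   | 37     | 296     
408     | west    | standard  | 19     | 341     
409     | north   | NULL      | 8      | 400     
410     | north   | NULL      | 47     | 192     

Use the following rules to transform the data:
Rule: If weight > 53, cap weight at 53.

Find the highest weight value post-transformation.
49

Step 1: Original maximum weight = 49
Step 2: Check cap of 53 against maximum
Step 3: No records exceed the cap (max 49 <= cap 53), so no capping applies
Step 4: Maximum after transformation = 49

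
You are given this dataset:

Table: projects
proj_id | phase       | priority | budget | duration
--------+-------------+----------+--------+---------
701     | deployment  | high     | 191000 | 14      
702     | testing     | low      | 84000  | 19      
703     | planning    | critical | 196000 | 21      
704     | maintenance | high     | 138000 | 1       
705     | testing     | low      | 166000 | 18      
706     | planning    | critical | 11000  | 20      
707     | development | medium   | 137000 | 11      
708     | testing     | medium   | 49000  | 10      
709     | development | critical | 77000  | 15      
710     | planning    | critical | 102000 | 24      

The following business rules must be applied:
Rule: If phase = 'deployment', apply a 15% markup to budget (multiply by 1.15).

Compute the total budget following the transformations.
1179650.0

Step 1: Records with phase = 'deployment' have total budget = 191000
Step 2: Apply multiplier: 191000 × 1.15 = 219650.0
Step 3: Other records total: 960000
Step 4: Final sum = 219650.0 + 960000 = 1179650.0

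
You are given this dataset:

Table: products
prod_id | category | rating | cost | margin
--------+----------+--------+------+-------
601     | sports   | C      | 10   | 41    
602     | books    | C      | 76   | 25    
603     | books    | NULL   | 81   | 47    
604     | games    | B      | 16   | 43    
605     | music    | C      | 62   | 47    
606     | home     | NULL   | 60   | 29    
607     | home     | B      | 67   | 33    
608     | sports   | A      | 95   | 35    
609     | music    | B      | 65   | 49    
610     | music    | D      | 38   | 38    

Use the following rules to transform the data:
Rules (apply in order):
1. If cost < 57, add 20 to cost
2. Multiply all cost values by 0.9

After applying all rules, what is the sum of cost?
567.0

Step 1: Apply Rule 1 - Add 20 to records with cost < 57
  - 3 records affected: 64 + (3 × 20) = 124
  - Unaffected records: 506
  - Sum after Rule 1: 630
Step 2: Apply Rule 2 - Multiply all by 0.9
  - 630 × 0.9 = 567.0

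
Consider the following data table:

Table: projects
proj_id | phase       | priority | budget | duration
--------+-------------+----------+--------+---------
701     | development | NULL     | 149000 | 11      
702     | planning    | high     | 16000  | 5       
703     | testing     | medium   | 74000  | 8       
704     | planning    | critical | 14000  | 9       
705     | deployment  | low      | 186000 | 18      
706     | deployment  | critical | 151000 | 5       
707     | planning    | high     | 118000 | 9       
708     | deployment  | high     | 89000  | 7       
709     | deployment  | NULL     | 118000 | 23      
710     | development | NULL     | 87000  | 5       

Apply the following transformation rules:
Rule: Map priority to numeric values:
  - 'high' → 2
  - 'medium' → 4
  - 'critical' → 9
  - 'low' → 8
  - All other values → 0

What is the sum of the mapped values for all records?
36

Step 1: Apply mapping to each record
Step 2: Count by status:
  'high': 3 records × 2 = 6
  'medium': 1 records × 4 = 4
  'critical': 2 records × 9 = 18
  'low': 1 records × 8 = 8
Step 3: Sum all mapped values = 36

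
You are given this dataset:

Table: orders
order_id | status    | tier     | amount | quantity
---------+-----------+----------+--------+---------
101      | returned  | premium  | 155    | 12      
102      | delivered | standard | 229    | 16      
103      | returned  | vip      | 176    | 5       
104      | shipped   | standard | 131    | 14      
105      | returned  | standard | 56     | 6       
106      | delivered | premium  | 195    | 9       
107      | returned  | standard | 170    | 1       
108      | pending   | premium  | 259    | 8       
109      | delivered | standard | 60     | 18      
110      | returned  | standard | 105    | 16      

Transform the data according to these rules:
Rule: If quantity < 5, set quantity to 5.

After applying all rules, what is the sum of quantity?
109

Step 1: 1 records have quantity < 5
Step 2: These records originally summed to 1
Step 3: After setting to minimum: 1 × 5 = 5
Step 4: Unaffected records sum: 104
Step 5: Final sum = 5 + 104 = 109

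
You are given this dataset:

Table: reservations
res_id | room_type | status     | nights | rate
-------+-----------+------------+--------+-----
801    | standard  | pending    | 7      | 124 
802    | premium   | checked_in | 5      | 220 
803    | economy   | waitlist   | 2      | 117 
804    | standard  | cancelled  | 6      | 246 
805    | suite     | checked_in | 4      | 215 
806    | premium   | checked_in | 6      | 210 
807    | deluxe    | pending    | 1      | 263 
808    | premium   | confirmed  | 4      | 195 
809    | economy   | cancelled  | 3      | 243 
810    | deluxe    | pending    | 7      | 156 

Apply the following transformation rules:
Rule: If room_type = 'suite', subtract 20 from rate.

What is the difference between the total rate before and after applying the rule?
20

Step 1: Original sum of rate = 1989
Step 2: 1 records have room_type = 'suite'
Step 3: Each affected record changes by -20
Step 4: Total change = 1 × -20 = -20
Step 5: New sum = 1989 + -20 = 1969
Step 6: Difference = |1969 - 1989| = 20
        (Sum decreased by 20)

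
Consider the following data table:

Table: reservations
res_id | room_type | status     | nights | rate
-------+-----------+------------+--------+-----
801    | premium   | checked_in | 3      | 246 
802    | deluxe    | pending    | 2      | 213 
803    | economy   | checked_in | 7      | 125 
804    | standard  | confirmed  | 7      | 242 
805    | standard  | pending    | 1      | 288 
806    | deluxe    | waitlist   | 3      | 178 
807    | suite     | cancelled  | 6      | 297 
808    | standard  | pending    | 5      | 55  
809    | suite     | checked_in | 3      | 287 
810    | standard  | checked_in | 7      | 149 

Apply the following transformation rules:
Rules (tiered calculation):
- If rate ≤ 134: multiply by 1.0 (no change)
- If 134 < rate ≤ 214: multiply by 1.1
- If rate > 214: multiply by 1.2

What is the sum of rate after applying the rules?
2406.0

Step 1: Tier 1 (rate ≤ 134): 2 records, sum = 180 × 1.0 = 180.0
Step 2: Tier 2 (134 < rate ≤ 214): 3 records, sum = 540 × 1.1 = 594.0
Step 3: Tier 3 (rate > 214): 5 records, sum = 1360 × 1.2 = 1632.0
Step 4: Final sum = 180.0 + 594.0 + 1632.0 = 2406.0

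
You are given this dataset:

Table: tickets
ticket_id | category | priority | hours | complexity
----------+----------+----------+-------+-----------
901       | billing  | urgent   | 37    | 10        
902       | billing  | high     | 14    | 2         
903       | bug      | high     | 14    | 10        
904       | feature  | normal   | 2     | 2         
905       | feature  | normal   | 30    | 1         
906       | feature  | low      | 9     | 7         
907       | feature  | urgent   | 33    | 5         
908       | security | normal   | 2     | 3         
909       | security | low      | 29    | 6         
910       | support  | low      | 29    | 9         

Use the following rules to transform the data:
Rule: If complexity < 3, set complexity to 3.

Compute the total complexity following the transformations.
59

Step 1: 3 records have complexity < 3
Step 2: These records originally summed to 5
Step 3: After setting to minimum: 3 × 3 = 9
Step 4: Unaffected records sum: 50
Step 5: Final sum = 9 + 50 = 59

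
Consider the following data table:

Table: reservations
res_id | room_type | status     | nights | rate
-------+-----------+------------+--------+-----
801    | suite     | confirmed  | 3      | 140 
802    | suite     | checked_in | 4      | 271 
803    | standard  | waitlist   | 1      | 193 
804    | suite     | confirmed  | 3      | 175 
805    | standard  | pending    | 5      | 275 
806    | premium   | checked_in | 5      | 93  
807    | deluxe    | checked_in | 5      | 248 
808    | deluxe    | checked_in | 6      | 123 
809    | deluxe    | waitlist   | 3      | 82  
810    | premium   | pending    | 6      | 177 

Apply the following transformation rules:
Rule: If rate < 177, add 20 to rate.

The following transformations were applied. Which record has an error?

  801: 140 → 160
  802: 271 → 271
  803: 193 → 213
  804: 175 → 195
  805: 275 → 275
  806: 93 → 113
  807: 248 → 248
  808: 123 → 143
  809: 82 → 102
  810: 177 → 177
Record 803 has an error. The correct transformed value should be 193, not 213.

Step 1: Check each record against the rule
Step 2: Record 803 has rate = 193
Step 3: Since 193 >= 177, the bonus should not have been applied
Step 4: Correct value = 193, but claimed value = 213
Conclusion: Record 803 has the error.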